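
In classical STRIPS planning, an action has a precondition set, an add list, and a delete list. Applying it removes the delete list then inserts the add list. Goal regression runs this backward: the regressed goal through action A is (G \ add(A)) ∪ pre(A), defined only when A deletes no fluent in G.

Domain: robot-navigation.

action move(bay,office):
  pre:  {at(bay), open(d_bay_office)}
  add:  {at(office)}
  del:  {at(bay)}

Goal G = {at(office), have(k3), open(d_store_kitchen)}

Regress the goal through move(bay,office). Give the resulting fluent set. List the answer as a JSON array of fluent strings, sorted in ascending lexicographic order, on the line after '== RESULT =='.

Compute (G \ add) ∪ pre:
  G ∩ del = {}  (empty — regression defined)
  G \ add = {at(office), have(k3), open(d_store_kitchen)} \ {at(office)} = {have(k3), open(d_store_kitchen)}
  ∪ pre   = {have(k3), open(d_store_kitchen)} ∪ {at(bay), open(d_bay_office)}
          = {at(bay), have(k3), open(d_bay_office), open(d_store_kitchen)}

== RESULT ==
["at(bay)", "have(k3)", "open(d_bay_office)", "open(d_store_kitchen)"]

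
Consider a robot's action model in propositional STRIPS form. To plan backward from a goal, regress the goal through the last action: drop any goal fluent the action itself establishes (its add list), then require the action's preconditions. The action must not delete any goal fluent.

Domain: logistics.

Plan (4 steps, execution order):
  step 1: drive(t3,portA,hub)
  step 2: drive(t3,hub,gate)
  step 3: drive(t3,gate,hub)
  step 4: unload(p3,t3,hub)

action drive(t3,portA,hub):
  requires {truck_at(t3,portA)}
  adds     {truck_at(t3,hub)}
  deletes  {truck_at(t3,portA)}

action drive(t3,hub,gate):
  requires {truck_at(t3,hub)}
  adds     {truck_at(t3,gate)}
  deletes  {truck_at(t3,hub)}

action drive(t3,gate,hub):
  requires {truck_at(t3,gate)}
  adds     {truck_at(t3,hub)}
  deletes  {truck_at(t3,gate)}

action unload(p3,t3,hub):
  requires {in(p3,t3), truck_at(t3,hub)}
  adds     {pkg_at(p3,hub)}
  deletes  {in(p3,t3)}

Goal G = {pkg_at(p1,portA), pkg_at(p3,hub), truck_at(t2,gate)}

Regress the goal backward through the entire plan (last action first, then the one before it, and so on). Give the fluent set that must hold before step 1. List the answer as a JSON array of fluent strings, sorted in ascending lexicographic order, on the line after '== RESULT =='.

Work backward from the goal:
  through step 4 (unload(p3,t3,hub)): drop {pkg_at(p3,hub)}, keep {pkg_at(p1,portA), truck_at(t2,gate)}, require {in(p3,t3), truck_at(t3,hub)}
    → {in(p3,t3), pkg_at(p1,portA), truck_at(t2,gate), truck_at(t3,hub)}
  through step 3 (drive(t3,gate,hub)): drop {truck_at(t3,hub)}, keep {in(p3,t3), pkg_at(p1,portA), truck_at(t2,gate)}, require {truck_at(t3,gate)}
    → {in(p3,t3), pkg_at(p1,portA), truck_at(t2,gate), truck_at(t3,gate)}
  through step 2 (drive(t3,hub,gate)): drop {truck_at(t3,gate)}, keep {in(p3,t3), pkg_at(p1,portA), truck_at(t2,gate)}, require {truck_at(t3,hub)}
    → {in(p3,t3), pkg_at(p1,portA), truck_at(t2,gate), truck_at(t3,hub)}
  through step 1 (drive(t3,portA,hub)): drop {truck_at(t3,hub)}, keep {in(p3,t3), pkg_at(p1,portA), truck_at(t2,gate)}, require {truck_at(t3,portA)}
    → {in(p3,t3), pkg_at(p1,portA), truck_at(t2,gate), truck_at(t3,portA)}

== RESULT ==
["in(p3,t3)", "pkg_at(p1,portA)", "truck_at(t2,gate)", "truck_at(t3,portA)"]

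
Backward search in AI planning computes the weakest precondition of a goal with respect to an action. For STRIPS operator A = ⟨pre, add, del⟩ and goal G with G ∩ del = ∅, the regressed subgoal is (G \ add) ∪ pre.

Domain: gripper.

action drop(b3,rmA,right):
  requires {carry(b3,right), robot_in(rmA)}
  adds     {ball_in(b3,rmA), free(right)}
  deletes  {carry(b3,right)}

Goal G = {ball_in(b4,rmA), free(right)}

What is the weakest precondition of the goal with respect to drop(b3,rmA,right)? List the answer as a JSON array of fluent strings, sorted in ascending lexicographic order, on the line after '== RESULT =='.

Compute (G \ add) ∪ pre:
  G ∩ del = {}  (empty — regression defined)
  G \ add = {ball_in(b4,rmA), free(right)} \ {ball_in(b3,rmA), free(right)} = {ball_in(b4,rmA)}
  ∪ pre   = {ball_in(b4,rmA)} ∪ {carry(b3,right), robot_in(rmA)}
          = {ball_in(b4,rmA), carry(b3,right), robot_in(rmA)}

== RESULT ==
["ball_in(b4,rmA)", "carry(b3,right)", "robot_in(rmA)"]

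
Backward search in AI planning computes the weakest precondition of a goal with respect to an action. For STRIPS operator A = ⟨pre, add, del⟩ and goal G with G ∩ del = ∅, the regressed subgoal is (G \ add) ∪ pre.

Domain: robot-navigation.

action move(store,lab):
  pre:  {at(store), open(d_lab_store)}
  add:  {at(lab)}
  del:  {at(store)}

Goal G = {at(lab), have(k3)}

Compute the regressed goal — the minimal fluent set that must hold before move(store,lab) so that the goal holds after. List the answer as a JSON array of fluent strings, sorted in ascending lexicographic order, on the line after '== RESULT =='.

Regress:
  G ∩ del = {}  (empty — regression defined)
  G \ add = {at(lab), have(k3)} \ {at(lab)} = {have(k3)}
  ∪ pre   = {have(k3)} ∪ {at(store), open(d_lab_store)}
          = {at(store), have(k3), open(d_lab_store)}

== RESULT ==
["at(store)", "have(k3)", "open(d_lab_store)"]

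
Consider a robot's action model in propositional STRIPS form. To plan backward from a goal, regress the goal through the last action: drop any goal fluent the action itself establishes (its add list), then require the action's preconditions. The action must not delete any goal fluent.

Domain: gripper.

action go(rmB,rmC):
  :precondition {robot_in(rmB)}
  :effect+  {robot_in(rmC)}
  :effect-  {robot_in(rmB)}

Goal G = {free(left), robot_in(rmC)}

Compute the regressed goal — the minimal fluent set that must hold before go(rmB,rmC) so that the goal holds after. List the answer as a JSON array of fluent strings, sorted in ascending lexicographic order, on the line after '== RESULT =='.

Regress:
  G ∩ del = {}  (empty — regression defined)
  G \ add = {free(left), robot_in(rmC)} \ {robot_in(rmC)} = {free(left)}
  ∪ pre   = {free(left)} ∪ {robot_in(rmB)}
          = {free(left), robot_in(rmB)}

== RESULT ==
["free(left)", "robot_in(rmB)"]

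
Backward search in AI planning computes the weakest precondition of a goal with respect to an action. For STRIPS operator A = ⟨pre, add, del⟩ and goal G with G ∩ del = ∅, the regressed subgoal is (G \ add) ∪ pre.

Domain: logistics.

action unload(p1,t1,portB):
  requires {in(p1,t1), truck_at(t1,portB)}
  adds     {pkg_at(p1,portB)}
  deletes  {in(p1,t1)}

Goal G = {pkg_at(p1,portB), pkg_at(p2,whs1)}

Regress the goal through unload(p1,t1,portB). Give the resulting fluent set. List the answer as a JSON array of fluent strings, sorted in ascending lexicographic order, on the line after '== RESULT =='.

Regress:
  G ∩ del = {}  (empty — regression defined)
  G \ add = {pkg_at(p1,portB), pkg_at(p2,whs1)} \ {pkg_at(p1,portB)} = {pkg_at(p2,whs1)}
  ∪ pre   = {pkg_at(p2,whs1)} ∪ {in(p1,t1), truck_at(t1,portB)}
          = {in(p1,t1), pkg_at(p2,whs1), truck_at(t1,portB)}

== RESULT ==
["in(p1,t1)", "pkg_at(p2,whs1)", "truck_at(t1,portB)"]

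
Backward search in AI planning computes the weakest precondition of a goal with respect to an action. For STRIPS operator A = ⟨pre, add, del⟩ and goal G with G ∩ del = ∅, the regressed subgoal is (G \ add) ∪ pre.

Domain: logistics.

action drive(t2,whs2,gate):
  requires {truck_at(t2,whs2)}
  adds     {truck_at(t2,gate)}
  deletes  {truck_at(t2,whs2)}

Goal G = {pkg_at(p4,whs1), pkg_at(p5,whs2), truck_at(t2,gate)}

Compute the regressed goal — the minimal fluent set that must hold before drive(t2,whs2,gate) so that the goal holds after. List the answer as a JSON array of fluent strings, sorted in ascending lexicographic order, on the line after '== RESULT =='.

Regress:
  G ∩ del = {}  (empty — regression defined)
  G \ add = {pkg_at(p4,whs1), pkg_at(p5,whs2), truck_at(t2,gate)} \ {truck_at(t2,gate)} = {pkg_at(p4,whs1), pkg_at(p5,whs2)}
  ∪ pre   = {pkg_at(p4,whs1), pkg_at(p5,whs2)} ∪ {truck_at(t2,whs2)}
          = {pkg_at(p4,whs1), pkg_at(p5,whs2), truck_at(t2,whs2)}

== RESULT ==
["pkg_at(p4,whs1)", "pkg_at(p5,whs2)", "truck_at(t2,whs2)"]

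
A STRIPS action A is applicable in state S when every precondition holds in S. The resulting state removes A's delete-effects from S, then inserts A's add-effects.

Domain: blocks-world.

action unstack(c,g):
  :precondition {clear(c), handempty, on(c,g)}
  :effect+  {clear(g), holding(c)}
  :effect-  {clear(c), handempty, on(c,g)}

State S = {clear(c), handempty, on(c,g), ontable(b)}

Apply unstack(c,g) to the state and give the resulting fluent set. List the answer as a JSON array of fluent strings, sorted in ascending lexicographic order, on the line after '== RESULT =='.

Progress:
  pre ⊆ S: {clear(c), handempty, on(c,g)} ⊆ S  — applicable
  S \ del = {ontable(b)}
  ∪ add   = {clear(g), holding(c), ontable(b)}

== RESULT ==
["clear(g)", "holding(c)", "ontable(b)"]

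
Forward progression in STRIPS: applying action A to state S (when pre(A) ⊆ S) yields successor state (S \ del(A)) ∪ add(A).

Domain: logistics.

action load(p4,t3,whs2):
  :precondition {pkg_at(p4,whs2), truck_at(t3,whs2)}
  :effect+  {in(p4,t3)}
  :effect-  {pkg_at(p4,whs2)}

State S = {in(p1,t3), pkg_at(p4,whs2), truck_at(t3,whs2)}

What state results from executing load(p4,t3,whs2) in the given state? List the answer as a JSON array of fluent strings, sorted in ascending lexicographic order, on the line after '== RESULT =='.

Progress:
  pre ⊆ S: {pkg_at(p4,whs2), truck_at(t3,whs2)} ⊆ S  — applicable
  S \ del = {in(p1,t3), truck_at(t3,whs2)}
  ∪ add   = {in(p1,t3), in(p4,t3), truck_at(t3,whs2)}

== RESULT ==
["in(p1,t3)", "in(p4,t3)", "truck_at(t3,whs2)"]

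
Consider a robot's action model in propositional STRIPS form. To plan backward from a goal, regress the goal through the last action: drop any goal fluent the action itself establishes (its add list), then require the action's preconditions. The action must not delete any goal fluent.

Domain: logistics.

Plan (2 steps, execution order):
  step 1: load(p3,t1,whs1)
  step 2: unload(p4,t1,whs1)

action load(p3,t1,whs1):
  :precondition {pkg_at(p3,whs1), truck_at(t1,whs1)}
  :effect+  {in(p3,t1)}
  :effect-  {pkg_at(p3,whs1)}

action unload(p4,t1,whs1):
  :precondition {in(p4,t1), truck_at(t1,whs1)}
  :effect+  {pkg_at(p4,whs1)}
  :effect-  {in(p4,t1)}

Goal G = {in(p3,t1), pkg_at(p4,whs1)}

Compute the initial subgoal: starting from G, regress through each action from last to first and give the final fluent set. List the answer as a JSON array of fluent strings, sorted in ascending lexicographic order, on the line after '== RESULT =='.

Regress step by step:
  through step 2 (unload(p4,t1,whs1)): drop {pkg_at(p4,whs1)}, keep {in(p3,t1)}, require {in(p4,t1), truck_at(t1,whs1)}
    → {in(p3,t1), in(p4,t1), truck_at(t1,whs1)}
  through step 1 (load(p3,t1,whs1)): drop {in(p3,t1)}, keep {in(p4,t1), truck_at(t1,whs1)}, require {pkg_at(p3,whs1), truck_at(t1,whs1)}
    → {in(p4,t1), pkg_at(p3,whs1), truck_at(t1,whs1)}

== RESULT ==
["in(p4,t1)", "pkg_at(p3,whs1)", "truck_at(t1,whs1)"]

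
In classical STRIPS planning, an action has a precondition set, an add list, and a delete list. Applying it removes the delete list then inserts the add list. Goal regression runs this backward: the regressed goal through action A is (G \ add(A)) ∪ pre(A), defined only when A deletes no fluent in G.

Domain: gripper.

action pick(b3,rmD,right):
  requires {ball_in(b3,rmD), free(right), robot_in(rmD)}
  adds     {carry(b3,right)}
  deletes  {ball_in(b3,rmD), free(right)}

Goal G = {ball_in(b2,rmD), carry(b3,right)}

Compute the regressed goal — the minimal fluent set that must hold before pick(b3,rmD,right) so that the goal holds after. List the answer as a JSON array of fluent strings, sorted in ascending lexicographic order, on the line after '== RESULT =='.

Compute (G \ add) ∪ pre:
  G ∩ del = {}  (empty — regression defined)
  G \ add = {ball_in(b2,rmD), carry(b3,right)} \ {carry(b3,right)} = {ball_in(b2,rmD)}
  ∪ pre   = {ball_in(b2,rmD)} ∪ {ball_in(b3,rmD), free(right), robot_in(rmD)}
          = {ball_in(b2,rmD), ball_in(b3,rmD), free(right), robot_in(rmD)}

== RESULT ==
["ball_in(b2,rmD)", "ball_in(b3,rmD)", "free(right)", "robot_in(rmD)"]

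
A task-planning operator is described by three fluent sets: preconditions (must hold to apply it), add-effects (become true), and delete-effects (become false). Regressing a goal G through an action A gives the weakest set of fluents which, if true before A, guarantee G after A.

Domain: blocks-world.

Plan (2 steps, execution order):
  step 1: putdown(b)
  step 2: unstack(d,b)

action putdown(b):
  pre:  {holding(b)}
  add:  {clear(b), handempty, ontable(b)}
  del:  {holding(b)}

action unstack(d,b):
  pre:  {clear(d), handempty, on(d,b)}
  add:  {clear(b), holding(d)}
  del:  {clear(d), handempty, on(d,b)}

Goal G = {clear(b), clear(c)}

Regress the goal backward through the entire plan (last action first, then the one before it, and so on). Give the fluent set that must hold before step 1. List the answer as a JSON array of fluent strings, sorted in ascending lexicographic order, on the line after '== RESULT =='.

Regress step by step:
  through step 2 (unstack(d,b)): drop {clear(b)}, keep {clear(c)}, require {clear(d), handempty, on(d,b)}
    → {clear(c), clear(d), handempty, on(d,b)}
  through step 1 (putdown(b)): drop {handempty}, keep {clear(c), clear(d), on(d,b)}, require {holding(b)}
    → {clear(c), clear(d), holding(b), on(d,b)}

== RESULT ==
["clear(c)", "clear(d)", "holding(b)", "on(d,b)"]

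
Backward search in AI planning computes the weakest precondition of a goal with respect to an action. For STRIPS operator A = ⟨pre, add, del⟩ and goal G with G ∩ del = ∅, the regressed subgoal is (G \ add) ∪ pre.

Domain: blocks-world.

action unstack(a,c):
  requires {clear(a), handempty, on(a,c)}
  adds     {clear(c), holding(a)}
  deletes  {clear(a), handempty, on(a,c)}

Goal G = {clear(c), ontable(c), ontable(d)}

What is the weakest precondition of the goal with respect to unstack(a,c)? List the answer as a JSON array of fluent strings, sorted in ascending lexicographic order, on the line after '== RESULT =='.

Compute (G \ add) ∪ pre:
  G ∩ del = {}  (empty — regression defined)
  G \ add = {clear(c), ontable(c), ontable(d)} \ {clear(c), holding(a)} = {ontable(c), ontable(d)}
  ∪ pre   = {ontable(c), ontable(d)} ∪ {clear(a), handempty, on(a,c)}
          = {clear(a), handempty, on(a,c), ontable(c), ontable(d)}

== RESULT ==
["clear(a)", "handempty", "on(a,c)", "ontable(c)", "ontable(d)"]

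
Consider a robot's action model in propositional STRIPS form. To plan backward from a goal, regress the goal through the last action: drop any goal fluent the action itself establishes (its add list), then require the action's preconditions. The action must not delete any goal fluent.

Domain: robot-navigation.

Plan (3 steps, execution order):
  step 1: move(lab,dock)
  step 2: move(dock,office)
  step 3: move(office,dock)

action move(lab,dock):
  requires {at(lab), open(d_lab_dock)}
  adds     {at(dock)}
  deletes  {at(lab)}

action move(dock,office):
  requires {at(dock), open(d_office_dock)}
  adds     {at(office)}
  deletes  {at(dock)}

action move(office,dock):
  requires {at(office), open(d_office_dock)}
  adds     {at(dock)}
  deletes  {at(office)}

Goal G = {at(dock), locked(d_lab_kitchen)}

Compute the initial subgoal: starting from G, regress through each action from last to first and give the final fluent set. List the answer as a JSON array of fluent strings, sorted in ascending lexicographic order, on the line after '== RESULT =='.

Work backward from the goal:
  through step 3 (move(office,dock)): drop {at(dock)}, keep {locked(d_lab_kitchen)}, require {at(office), open(d_office_dock)}
    → {at(office), locked(d_lab_kitchen), open(d_office_dock)}
  through step 2 (move(dock,office)): drop {at(office)}, keep {locked(d_lab_kitchen), open(d_office_dock)}, require {at(dock), open(d_office_dock)}
    → {at(dock), locked(d_lab_kitchen), open(d_office_dock)}
  through step 1 (move(lab,dock)): drop {at(dock)}, keep {locked(d_lab_kitchen), open(d_office_dock)}, require {at(lab), open(d_lab_dock)}
    → {at(lab), locked(d_lab_kitchen), open(d_lab_dock), open(d_office_dock)}

== RESULT ==
["at(lab)", "locked(d_lab_kitchen)", "open(d_lab_dock)", "open(d_office_dock)"]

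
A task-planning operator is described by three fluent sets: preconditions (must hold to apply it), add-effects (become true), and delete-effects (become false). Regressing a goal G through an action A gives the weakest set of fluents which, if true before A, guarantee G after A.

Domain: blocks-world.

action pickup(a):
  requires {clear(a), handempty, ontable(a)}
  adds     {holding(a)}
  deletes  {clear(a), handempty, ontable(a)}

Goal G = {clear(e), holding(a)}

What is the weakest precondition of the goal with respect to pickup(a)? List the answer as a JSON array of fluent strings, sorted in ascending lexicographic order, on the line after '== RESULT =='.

Regress:
  G ∩ del = {}  (empty — regression defined)
  G \ add = {clear(e), holding(a)} \ {holding(a)} = {clear(e)}
  ∪ pre   = {clear(e)} ∪ {clear(a), handempty, ontable(a)}
          = {clear(a), clear(e), handempty, ontable(a)}

== RESULT ==
["clear(a)", "clear(e)", "handempty", "ontable(a)"]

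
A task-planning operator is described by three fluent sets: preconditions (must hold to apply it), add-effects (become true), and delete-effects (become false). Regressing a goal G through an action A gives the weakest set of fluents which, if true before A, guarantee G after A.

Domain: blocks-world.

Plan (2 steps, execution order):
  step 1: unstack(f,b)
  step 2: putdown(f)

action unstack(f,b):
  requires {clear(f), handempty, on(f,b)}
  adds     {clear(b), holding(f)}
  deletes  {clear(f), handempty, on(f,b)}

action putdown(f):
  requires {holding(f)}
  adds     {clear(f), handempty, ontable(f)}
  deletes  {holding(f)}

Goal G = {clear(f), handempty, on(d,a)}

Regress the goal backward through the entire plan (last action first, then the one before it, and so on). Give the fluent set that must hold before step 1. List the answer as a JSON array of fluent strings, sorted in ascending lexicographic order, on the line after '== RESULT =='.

Work backward from the goal:
  through step 2 (putdown(f)): drop {clear(f), handempty}, keep {on(d,a)}, require {holding(f)}
    → {holding(f), on(d,a)}
  through step 1 (unstack(f,b)): drop {holding(f)}, keep {on(d,a)}, require {clear(f), handempty, on(f,b)}
    → {clear(f), handempty, on(d,a), on(f,b)}

== RESULT ==
["clear(f)", "handempty", "on(d,a)", "on(f,b)"]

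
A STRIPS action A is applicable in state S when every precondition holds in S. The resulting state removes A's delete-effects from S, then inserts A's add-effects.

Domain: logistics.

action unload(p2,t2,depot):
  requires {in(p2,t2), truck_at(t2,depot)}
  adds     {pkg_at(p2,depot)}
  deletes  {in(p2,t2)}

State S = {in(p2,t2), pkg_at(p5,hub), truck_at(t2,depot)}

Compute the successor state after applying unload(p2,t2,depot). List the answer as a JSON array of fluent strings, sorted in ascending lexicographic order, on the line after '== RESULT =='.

Compute (S \ del) ∪ add:
  pre ⊆ S: {in(p2,t2), truck_at(t2,depot)} ⊆ S  — applicable
  S \ del = {pkg_at(p5,hub), truck_at(t2,depot)}
  ∪ add   = {pkg_at(p2,depot), pkg_at(p5,hub), truck_at(t2,depot)}

== RESULT ==
["pkg_at(p2,depot)", "pkg_at(p5,hub)", "truck_at(t2,depot)"]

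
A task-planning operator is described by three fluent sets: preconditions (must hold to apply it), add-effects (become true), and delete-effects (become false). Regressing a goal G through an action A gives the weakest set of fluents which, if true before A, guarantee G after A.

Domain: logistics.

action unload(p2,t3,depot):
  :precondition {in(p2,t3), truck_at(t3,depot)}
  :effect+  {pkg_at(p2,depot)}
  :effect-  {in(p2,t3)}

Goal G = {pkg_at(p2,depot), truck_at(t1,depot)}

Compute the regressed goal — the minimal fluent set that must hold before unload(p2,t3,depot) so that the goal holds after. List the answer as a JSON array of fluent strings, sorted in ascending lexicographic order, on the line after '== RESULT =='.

Compute (G \ add) ∪ pre:
  G ∩ del = {}  (empty — regression defined)
  G \ add = {pkg_at(p2,depot), truck_at(t1,depot)} \ {pkg_at(p2,depot)} = {truck_at(t1,depot)}
  ∪ pre   = {truck_at(t1,depot)} ∪ {in(p2,t3), truck_at(t3,depot)}
          = {in(p2,t3), truck_at(t1,depot), truck_at(t3,depot)}

== RESULT ==
["in(p2,t3)", "truck_at(t1,depot)", "truck_at(t3,depot)"]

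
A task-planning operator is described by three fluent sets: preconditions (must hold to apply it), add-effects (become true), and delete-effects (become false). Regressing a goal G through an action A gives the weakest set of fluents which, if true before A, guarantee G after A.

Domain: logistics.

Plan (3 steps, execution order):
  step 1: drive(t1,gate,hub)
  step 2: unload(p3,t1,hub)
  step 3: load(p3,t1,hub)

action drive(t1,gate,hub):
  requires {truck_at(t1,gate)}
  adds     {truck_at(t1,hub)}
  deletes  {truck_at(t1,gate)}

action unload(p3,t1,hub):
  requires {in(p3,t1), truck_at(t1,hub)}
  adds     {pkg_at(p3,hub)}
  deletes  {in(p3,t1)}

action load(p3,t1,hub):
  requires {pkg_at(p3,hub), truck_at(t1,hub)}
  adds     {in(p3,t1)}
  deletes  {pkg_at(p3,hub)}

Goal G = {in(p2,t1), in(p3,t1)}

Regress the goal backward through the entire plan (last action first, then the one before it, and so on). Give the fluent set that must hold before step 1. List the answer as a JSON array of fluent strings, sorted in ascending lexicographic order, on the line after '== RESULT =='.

Regress step by step:
  through step 3 (load(p3,t1,hub)): drop {in(p3,t1)}, keep {in(p2,t1)}, require {pkg_at(p3,hub), truck_at(t1,hub)}
    → {in(p2,t1), pkg_at(p3,hub), truck_at(t1,hub)}
  through step 2 (unload(p3,t1,hub)): drop {pkg_at(p3,hub)}, keep {in(p2,t1), truck_at(t1,hub)}, require {in(p3,t1), truck_at(t1,hub)}
    → {in(p2,t1), in(p3,t1), truck_at(t1,hub)}
  through step 1 (drive(t1,gate,hub)): drop {truck_at(t1,hub)}, keep {in(p2,t1), in(p3,t1)}, require {truck_at(t1,gate)}
    → {in(p2,t1), in(p3,t1), truck_at(t1,gate)}

== RESULT ==
["in(p2,t1)", "in(p3,t1)", "truck_at(t1,gate)"]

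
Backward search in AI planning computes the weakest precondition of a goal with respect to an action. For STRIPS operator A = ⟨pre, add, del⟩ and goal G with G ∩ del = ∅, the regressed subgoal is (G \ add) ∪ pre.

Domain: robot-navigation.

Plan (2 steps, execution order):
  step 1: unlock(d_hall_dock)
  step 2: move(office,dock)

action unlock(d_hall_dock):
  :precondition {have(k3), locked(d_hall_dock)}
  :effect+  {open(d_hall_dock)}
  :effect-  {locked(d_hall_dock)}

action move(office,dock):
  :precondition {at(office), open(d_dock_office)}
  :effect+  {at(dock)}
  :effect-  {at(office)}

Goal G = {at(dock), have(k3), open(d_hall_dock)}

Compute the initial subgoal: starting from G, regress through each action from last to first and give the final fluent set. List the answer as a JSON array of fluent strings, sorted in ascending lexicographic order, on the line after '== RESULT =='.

Regress step by step:
  through step 2 (move(office,dock)): drop {at(dock)}, keep {have(k3), open(d_hall_dock)}, require {at(office), open(d_dock_office)}
    → {at(office), have(k3), open(d_dock_office), open(d_hall_dock)}
  through step 1 (unlock(d_hall_dock)): drop {open(d_hall_dock)}, keep {at(office), have(k3), open(d_dock_office)}, require {have(k3), locked(d_hall_dock)}
    → {at(office), have(k3), locked(d_hall_dock), open(d_dock_office)}

== RESULT ==
["at(office)", "have(k3)", "locked(d_hall_dock)", "open(d_dock_office)"]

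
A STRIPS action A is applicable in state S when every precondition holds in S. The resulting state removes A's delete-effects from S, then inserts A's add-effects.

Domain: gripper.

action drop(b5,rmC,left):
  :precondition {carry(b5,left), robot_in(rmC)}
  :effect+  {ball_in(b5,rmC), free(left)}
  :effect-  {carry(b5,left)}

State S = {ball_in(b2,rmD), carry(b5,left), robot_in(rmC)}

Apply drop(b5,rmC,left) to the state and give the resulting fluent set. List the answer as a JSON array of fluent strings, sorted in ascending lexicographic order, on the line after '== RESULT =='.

Progress:
  pre ⊆ S: {carry(b5,left), robot_in(rmC)} ⊆ S  — applicable
  S \ del = {ball_in(b2,rmD), robot_in(rmC)}
  ∪ add   = {ball_in(b2,rmD), ball_in(b5,rmC), free(left), robot_in(rmC)}

== RESULT ==
["ball_in(b2,rmD)", "ball_in(b5,rmC)", "free(left)", "robot_in(rmC)"]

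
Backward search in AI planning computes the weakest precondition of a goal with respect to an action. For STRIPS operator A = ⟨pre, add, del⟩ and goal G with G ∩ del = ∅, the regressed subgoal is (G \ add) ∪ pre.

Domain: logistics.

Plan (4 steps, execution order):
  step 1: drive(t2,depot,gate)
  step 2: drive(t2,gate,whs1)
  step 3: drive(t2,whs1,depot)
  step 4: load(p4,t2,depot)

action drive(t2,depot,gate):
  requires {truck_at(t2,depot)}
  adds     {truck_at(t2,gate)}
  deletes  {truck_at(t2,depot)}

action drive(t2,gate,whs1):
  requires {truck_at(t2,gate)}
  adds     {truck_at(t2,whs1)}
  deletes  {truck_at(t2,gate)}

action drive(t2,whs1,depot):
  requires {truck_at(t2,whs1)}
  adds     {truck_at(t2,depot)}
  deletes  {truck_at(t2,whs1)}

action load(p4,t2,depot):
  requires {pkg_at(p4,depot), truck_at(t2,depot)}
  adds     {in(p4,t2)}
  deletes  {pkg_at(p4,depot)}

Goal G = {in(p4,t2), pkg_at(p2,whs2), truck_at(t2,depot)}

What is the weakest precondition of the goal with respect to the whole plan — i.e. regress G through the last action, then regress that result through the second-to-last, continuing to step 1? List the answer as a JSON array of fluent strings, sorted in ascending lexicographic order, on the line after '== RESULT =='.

Work backward from the goal:
  through step 4 (load(p4,t2,depot)): drop {in(p4,t2)}, keep {pkg_at(p2,whs2), truck_at(t2,depot)}, require {pkg_at(p4,depot), truck_at(t2,depot)}
    → {pkg_at(p2,whs2), pkg_at(p4,depot), truck_at(t2,depot)}
  through step 3 (drive(t2,whs1,depot)): drop {truck_at(t2,depot)}, keep {pkg_at(p2,whs2), pkg_at(p4,depot)}, require {truck_at(t2,whs1)}
    → {pkg_at(p2,whs2), pkg_at(p4,depot), truck_at(t2,whs1)}
  through step 2 (drive(t2,gate,whs1)): drop {truck_at(t2,whs1)}, keep {pkg_at(p2,whs2), pkg_at(p4,depot)}, require {truck_at(t2,gate)}
    → {pkg_at(p2,whs2), pkg_at(p4,depot), truck_at(t2,gate)}
  through step 1 (drive(t2,depot,gate)): drop {truck_at(t2,gate)}, keep {pkg_at(p2,whs2), pkg_at(p4,depot)}, require {truck_at(t2,depot)}
    → {pkg_at(p2,whs2), pkg_at(p4,depot), truck_at(t2,depot)}

== RESULT ==
["pkg_at(p2,whs2)", "pkg_at(p4,depot)", "truck_at(t2,depot)"]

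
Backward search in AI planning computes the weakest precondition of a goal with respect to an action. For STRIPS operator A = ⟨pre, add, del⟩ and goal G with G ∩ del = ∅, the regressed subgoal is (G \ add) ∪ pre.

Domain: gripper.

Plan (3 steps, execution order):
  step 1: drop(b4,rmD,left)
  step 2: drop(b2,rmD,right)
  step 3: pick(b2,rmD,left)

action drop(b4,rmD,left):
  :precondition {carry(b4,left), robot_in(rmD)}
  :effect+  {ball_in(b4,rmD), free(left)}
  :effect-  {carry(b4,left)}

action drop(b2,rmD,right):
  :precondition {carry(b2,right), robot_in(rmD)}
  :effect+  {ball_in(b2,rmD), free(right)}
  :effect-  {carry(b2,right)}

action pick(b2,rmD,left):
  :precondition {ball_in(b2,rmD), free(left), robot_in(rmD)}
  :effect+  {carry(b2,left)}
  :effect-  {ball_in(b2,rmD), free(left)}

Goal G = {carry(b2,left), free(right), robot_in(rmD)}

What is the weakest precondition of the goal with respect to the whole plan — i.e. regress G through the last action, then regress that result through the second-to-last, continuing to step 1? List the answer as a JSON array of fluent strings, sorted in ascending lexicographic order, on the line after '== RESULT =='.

Regress step by step:
  through step 3 (pick(b2,rmD,left)): drop {carry(b2,left)}, keep {free(right), robot_in(rmD)}, require {ball_in(b2,rmD), free(left), robot_in(rmD)}
    → {ball_in(b2,rmD), free(left), free(right), robot_in(rmD)}
  through step 2 (drop(b2,rmD,right)): drop {ball_in(b2,rmD), free(right)}, keep {free(left), robot_in(rmD)}, require {carry(b2,right), robot_in(rmD)}
    → {carry(b2,right), free(left), robot_in(rmD)}
  through step 1 (drop(b4,rmD,left)): drop {free(left)}, keep {carry(b2,right), robot_in(rmD)}, require {carry(b4,left), robot_in(rmD)}
    → {carry(b2,right), carry(b4,left), robot_in(rmD)}

== RESULT ==
["carry(b2,right)", "carry(b4,left)", "robot_in(rmD)"]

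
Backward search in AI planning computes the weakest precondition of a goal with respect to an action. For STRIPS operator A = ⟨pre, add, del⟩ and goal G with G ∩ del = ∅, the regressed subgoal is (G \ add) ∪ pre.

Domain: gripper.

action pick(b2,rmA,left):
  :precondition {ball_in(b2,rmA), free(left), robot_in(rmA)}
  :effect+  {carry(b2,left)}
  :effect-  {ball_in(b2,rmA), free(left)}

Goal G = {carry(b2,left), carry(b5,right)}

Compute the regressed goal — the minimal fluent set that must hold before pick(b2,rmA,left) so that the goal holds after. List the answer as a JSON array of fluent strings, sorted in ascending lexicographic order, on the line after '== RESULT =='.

Compute (G \ add) ∪ pre:
  G ∩ del = {}  (empty — regression defined)
  G \ add = {carry(b2,left), carry(b5,right)} \ {carry(b2,left)} = {carry(b5,right)}
  ∪ pre   = {carry(b5,right)} ∪ {ball_in(b2,rmA), free(left), robot_in(rmA)}
          = {ball_in(b2,rmA), carry(b5,right), free(left), robot_in(rmA)}

== RESULT ==
["ball_in(b2,rmA)", "carry(b5,right)", "free(left)", "robot_in(rmA)"]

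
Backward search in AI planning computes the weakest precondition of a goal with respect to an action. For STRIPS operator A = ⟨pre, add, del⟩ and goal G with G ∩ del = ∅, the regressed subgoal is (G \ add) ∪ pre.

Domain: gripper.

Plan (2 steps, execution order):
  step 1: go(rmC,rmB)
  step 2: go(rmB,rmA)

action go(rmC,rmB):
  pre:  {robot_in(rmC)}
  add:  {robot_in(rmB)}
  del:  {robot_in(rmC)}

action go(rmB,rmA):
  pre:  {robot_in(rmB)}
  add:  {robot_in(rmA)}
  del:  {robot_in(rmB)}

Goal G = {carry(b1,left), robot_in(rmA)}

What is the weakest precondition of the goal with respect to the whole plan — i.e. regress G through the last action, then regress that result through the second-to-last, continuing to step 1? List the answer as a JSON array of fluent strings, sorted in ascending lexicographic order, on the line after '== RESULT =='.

Regress step by step:
  through step 2 (go(rmB,rmA)): drop {robot_in(rmA)}, keep {carry(b1,left)}, require {robot_in(rmB)}
    → {carry(b1,left), robot_in(rmB)}
  through step 1 (go(rmC,rmB)): drop {robot_in(rmB)}, keep {carry(b1,left)}, require {robot_in(rmC)}
    → {carry(b1,left), robot_in(rmC)}

== RESULT ==
["carry(b1,left)", "robot_in(rmC)"]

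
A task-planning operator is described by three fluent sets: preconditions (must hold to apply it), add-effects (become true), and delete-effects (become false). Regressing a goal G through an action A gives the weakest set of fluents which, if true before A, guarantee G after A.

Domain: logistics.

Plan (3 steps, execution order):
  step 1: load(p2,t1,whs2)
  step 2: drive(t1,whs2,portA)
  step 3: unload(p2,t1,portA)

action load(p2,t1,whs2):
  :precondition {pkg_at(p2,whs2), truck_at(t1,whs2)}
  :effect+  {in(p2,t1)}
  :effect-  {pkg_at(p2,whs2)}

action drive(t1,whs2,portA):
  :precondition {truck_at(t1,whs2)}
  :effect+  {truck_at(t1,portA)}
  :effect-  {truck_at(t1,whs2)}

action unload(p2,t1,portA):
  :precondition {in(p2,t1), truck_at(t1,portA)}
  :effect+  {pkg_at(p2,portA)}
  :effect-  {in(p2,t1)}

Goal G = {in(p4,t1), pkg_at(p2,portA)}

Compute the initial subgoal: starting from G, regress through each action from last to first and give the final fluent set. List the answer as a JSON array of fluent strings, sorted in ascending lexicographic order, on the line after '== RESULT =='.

Regress step by step:
  through step 3 (unload(p2,t1,portA)): drop {pkg_at(p2,portA)}, keep {in(p4,t1)}, require {in(p2,t1), truck_at(t1,portA)}
    → {in(p2,t1), in(p4,t1), truck_at(t1,portA)}
  through step 2 (drive(t1,whs2,portA)): drop {truck_at(t1,portA)}, keep {in(p2,t1), in(p4,t1)}, require {truck_at(t1,whs2)}
    → {in(p2,t1), in(p4,t1), truck_at(t1,whs2)}
  through step 1 (load(p2,t1,whs2)): drop {in(p2,t1)}, keep {in(p4,t1), truck_at(t1,whs2)}, require {pkg_at(p2,whs2), truck_at(t1,whs2)}
    → {in(p4,t1), pkg_at(p2,whs2), truck_at(t1,whs2)}

== RESULT ==
["in(p4,t1)", "pkg_at(p2,whs2)", "truck_at(t1,whs2)"]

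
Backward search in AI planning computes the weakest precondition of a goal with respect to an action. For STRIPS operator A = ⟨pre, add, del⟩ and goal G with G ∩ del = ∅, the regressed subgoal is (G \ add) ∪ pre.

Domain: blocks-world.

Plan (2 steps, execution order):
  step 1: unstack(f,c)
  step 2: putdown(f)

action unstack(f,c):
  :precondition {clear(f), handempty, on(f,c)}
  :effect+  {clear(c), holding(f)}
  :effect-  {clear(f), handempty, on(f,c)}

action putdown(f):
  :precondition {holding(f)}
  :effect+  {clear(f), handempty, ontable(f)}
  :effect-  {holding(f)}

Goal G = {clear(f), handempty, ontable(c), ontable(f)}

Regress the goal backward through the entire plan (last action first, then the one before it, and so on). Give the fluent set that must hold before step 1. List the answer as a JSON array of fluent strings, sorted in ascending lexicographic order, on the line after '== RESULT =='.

Work backward from the goal:
  through step 2 (putdown(f)): drop {clear(f), handempty, ontable(f)}, keep {ontable(c)}, require {holding(f)}
    → {holding(f), ontable(c)}
  through step 1 (unstack(f,c)): drop {holding(f)}, keep {ontable(c)}, require {clear(f), handempty, on(f,c)}
    → {clear(f), handempty, on(f,c), ontable(c)}

== RESULT ==
["clear(f)", "handempty", "on(f,c)", "ontable(c)"]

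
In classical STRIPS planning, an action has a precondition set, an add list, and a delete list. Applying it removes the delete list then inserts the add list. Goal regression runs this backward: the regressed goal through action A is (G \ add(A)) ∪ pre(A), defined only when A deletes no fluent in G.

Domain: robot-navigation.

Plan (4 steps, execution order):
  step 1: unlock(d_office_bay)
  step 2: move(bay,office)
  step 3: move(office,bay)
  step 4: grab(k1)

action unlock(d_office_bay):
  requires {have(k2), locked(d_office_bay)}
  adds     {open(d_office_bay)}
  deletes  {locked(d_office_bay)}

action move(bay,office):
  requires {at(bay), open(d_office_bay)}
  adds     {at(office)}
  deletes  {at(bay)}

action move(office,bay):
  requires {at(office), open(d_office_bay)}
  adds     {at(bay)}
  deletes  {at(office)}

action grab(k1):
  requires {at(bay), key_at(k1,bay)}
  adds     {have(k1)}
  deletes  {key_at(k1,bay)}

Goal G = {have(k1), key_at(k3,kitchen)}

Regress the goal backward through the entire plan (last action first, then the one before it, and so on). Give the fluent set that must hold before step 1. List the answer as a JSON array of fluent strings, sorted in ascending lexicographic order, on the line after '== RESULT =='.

Regress step by step:
  through step 4 (grab(k1)): drop {have(k1)}, keep {key_at(k3,kitchen)}, require {at(bay), key_at(k1,bay)}
    → {at(bay), key_at(k1,bay), key_at(k3,kitchen)}
  through step 3 (move(office,bay)): drop {at(bay)}, keep {key_at(k1,bay), key_at(k3,kitchen)}, require {at(office), open(d_office_bay)}
    → {at(office), key_at(k1,bay), key_at(k3,kitchen), open(d_office_bay)}
  through step 2 (move(bay,office)): drop {at(office)}, keep {key_at(k1,bay), key_at(k3,kitchen), open(d_office_bay)}, require {at(bay), open(d_office_bay)}
    → {at(bay), key_at(k1,bay), key_at(k3,kitchen), open(d_office_bay)}
  through step 1 (unlock(d_office_bay)): drop {open(d_office_bay)}, keep {at(bay), key_at(k1,bay), key_at(k3,kitchen)}, require {have(k2), locked(d_office_bay)}
    → {at(bay), have(k2), key_at(k1,bay), key_at(k3,kitchen), locked(d_office_bay)}

== RESULT ==
["at(bay)", "have(k2)", "key_at(k1,bay)", "key_at(k3,kitchen)", "locked(d_office_bay)"]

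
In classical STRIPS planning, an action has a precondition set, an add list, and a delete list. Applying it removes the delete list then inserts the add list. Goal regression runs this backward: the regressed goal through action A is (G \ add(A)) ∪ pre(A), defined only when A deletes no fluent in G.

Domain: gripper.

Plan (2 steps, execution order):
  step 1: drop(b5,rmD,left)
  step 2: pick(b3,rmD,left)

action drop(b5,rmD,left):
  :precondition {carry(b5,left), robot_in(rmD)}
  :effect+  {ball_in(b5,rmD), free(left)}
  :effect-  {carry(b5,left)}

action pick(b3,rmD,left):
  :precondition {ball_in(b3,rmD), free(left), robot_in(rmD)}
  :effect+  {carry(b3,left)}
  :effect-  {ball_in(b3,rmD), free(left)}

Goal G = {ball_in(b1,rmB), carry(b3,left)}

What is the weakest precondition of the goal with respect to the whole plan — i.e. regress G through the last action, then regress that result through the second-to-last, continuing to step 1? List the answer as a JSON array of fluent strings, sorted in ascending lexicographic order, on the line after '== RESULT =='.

Regress step by step:
  through step 2 (pick(b3,rmD,left)): drop {carry(b3,left)}, keep {ball_in(b1,rmB)}, require {ball_in(b3,rmD), free(left), robot_in(rmD)}
    → {ball_in(b1,rmB), ball_in(b3,rmD), free(left), robot_in(rmD)}
  through step 1 (drop(b5,rmD,left)): drop {free(left)}, keep {ball_in(b1,rmB), ball_in(b3,rmD), robot_in(rmD)}, require {carry(b5,left), robot_in(rmD)}
    → {ball_in(b1,rmB), ball_in(b3,rmD), carry(b5,left), robot_in(rmD)}

== RESULT ==
["ball_in(b1,rmB)", "ball_in(b3,rmD)", "carry(b5,left)", "robot_in(rmD)"]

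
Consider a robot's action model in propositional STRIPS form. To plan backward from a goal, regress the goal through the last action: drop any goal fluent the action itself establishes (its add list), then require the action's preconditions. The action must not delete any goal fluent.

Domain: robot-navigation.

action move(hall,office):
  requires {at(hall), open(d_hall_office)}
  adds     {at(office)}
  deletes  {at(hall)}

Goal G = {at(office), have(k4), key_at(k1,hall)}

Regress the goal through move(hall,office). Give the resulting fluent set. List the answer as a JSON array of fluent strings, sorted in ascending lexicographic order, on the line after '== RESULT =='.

Regress:
  G ∩ del = {}  (empty — regression defined)
  G \ add = {at(office), have(k4), key_at(k1,hall)} \ {at(office)} = {have(k4), key_at(k1,hall)}
  ∪ pre   = {have(k4), key_at(k1,hall)} ∪ {at(hall), open(d_hall_office)}
          = {at(hall), have(k4), key_at(k1,hall), open(d_hall_office)}

== RESULT ==
["at(hall)", "have(k4)", "key_at(k1,hall)", "open(d_hall_office)"]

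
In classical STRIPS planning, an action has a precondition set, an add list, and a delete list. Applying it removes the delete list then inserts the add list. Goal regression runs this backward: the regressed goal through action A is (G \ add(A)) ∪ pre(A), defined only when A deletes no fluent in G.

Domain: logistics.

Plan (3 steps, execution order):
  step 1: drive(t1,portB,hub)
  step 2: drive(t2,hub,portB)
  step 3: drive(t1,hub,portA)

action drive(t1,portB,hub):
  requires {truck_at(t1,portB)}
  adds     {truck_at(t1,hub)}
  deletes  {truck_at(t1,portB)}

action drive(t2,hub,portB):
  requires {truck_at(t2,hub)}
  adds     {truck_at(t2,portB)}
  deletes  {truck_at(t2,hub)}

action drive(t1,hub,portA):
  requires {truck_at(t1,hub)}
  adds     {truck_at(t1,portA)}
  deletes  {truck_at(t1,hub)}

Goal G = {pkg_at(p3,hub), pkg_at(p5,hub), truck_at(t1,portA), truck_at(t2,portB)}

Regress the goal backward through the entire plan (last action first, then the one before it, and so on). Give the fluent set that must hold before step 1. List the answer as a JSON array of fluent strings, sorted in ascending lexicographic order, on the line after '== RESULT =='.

Work backward from the goal:
  through step 3 (drive(t1,hub,portA)): drop {truck_at(t1,portA)}, keep {pkg_at(p3,hub), pkg_at(p5,hub), truck_at(t2,portB)}, require {truck_at(t1,hub)}
    → {pkg_at(p3,hub), pkg_at(p5,hub), truck_at(t1,hub), truck_at(t2,portB)}
  through step 2 (drive(t2,hub,portB)): drop {truck_at(t2,portB)}, keep {pkg_at(p3,hub), pkg_at(p5,hub), truck_at(t1,hub)}, require {truck_at(t2,hub)}
    → {pkg_at(p3,hub), pkg_at(p5,hub), truck_at(t1,hub), truck_at(t2,hub)}
  through step 1 (drive(t1,portB,hub)): drop {truck_at(t1,hub)}, keep {pkg_at(p3,hub), pkg_at(p5,hub), truck_at(t2,hub)}, require {truck_at(t1,portB)}
    → {pkg_at(p3,hub), pkg_at(p5,hub), truck_at(t1,portB), truck_at(t2,hub)}

== RESULT ==
["pkg_at(p3,hub)", "pkg_at(p5,hub)", "truck_at(t1,portB)", "truck_at(t2,hub)"]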